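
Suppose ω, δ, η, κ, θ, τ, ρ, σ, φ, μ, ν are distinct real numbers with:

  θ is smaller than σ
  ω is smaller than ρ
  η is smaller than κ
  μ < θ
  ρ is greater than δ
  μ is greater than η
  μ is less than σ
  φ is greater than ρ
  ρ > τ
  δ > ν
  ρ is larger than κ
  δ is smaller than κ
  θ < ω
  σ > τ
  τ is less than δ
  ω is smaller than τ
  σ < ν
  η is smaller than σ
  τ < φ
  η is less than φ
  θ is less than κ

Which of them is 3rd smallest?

Piecing the relations together gives one ordering: η < μ < θ < ω < τ < σ < ν < δ < κ < ρ < φ.
Counting 3 from the smallest end gives θ.

θ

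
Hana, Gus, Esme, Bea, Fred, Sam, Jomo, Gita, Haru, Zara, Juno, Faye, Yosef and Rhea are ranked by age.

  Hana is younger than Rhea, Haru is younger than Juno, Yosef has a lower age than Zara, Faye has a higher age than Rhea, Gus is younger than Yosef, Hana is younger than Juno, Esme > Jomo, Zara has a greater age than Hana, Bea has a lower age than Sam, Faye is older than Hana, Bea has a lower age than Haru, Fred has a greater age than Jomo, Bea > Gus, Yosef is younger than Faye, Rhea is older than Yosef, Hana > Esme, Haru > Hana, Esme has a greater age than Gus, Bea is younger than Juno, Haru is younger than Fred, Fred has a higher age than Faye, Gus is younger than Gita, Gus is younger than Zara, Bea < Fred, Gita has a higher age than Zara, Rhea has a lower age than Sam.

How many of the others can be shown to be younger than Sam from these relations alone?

7

The elements the relations force below Sam are Gus, Jomo, Yosef, Bea, Esme, Hana, Rhea — no chain reaches any other.
That is 7.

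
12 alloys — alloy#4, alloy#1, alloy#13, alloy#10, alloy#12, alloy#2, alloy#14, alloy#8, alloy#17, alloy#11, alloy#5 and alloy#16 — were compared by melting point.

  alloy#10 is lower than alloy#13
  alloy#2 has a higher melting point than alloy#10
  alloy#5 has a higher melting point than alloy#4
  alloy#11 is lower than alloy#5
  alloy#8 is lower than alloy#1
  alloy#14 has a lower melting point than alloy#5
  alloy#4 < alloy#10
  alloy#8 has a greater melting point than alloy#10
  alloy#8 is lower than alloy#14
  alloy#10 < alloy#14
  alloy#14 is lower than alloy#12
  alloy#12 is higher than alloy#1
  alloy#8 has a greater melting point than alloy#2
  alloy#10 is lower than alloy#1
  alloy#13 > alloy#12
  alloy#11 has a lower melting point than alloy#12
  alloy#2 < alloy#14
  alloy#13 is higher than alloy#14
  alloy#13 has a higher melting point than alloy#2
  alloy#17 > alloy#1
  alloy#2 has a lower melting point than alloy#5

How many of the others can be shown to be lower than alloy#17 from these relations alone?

5

Directly below alloy#17: alloy#1.
One step further: alloy#10, alloy#8 (3 so far).
One step further: alloy#4, alloy#2 (5 so far).
Nothing else is reachable below alloy#17; 5 in all.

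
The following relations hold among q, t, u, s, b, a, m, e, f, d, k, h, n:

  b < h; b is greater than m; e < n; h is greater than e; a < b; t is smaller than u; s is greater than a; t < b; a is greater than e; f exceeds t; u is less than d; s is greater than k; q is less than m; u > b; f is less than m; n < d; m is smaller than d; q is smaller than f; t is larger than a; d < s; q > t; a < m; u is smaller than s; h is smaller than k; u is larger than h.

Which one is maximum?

s

Chaining downward from s: directly below it, a, k, u, d; then e, t, n, m, b, h; then q, f.
That covers every other element, and nothing is given above s, so s is the maximum.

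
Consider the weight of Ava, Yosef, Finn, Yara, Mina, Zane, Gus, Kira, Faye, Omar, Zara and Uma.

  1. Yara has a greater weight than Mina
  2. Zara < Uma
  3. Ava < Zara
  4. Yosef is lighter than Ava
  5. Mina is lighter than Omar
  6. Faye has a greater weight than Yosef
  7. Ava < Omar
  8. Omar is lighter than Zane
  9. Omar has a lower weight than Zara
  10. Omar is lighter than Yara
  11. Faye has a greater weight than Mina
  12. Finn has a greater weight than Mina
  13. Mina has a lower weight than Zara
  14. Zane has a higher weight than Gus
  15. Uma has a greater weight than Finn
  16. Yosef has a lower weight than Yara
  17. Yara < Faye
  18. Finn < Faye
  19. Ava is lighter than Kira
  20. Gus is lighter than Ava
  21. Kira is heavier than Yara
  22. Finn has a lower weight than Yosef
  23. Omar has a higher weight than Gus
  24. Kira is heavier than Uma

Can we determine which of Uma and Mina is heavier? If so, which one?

Mina < Finn and Finn < Yosef give Mina < Yosef.
Then Yosef < Ava extends the chain to Ava.
Then Ava < Omar extends the chain to Omar.
Then Omar < Zara extends the chain to Zara.
Then Zara < Uma extends the chain to Uma.
So Uma is heavier.

Uma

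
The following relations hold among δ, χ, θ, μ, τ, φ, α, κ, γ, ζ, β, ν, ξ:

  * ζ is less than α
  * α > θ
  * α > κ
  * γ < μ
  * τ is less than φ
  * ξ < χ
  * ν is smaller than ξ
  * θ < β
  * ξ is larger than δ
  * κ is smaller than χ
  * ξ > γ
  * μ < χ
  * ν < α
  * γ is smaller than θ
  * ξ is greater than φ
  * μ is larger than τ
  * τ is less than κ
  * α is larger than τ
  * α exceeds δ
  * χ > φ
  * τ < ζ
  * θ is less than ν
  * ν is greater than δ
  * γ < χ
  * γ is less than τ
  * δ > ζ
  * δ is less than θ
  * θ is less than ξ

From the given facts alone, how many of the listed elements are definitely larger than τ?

11

Directly above τ: μ, ζ, κ, φ, α.
One step further: δ, ξ, χ (8 so far).
One step further: θ, ν (10 so far).
One step further: β (11 so far).
No other element is forced above τ by the given relations, so the count is 11.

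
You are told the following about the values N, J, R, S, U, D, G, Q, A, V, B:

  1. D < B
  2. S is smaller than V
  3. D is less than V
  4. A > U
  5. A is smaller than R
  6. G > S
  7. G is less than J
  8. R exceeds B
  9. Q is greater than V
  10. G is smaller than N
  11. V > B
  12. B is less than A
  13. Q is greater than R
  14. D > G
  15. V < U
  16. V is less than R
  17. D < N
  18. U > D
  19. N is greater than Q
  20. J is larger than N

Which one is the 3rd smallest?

Piecing the relations together gives one ordering: S < G < D < B < V < U < A < R < Q < N < J.
The 3rd smallest is D.

D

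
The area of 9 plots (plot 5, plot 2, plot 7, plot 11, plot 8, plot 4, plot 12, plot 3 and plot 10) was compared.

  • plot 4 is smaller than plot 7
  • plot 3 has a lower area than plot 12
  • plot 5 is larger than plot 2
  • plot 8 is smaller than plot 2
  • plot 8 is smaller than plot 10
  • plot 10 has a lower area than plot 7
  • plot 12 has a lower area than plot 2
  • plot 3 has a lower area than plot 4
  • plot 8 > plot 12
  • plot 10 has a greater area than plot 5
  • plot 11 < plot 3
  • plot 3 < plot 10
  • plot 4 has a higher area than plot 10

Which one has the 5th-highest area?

plot 2

The consecutive relations fix a unique order: plot 11 < plot 3 < plot 12 < plot 8 < plot 2 < plot 5 < plot 10 < plot 4 < plot 7.
Counting 5 from the largest end gives plot 2.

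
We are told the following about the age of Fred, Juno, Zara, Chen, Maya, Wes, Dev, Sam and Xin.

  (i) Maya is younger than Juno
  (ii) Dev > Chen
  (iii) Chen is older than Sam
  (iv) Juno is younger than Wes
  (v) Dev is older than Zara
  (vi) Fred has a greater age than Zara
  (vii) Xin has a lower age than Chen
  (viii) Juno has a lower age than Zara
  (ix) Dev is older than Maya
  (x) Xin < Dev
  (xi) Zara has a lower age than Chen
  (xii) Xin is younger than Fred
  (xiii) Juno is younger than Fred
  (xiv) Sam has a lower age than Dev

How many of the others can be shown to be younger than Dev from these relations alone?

Directly below Dev: Maya, Xin, Zara, Sam, Chen.
One step further: Juno (6 so far).
No other element is forced below Dev by the given relations, so the count is 6.

6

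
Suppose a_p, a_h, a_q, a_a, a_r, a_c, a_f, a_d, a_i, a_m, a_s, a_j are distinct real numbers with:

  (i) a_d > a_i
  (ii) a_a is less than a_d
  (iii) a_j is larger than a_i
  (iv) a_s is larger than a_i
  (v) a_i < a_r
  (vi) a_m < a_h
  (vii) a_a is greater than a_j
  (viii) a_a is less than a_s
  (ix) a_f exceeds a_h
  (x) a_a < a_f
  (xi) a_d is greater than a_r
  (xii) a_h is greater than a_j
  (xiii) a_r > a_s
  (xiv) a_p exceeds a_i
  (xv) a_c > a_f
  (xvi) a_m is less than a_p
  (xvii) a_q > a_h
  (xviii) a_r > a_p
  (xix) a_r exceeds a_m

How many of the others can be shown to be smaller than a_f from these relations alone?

5

From a_f the given relations immediately reach a_a, a_h.
From those, a_m, a_j — 4 in total.
From those, a_i — 5 in total.
No other element is forced below a_f by the given relations, so the count is 5.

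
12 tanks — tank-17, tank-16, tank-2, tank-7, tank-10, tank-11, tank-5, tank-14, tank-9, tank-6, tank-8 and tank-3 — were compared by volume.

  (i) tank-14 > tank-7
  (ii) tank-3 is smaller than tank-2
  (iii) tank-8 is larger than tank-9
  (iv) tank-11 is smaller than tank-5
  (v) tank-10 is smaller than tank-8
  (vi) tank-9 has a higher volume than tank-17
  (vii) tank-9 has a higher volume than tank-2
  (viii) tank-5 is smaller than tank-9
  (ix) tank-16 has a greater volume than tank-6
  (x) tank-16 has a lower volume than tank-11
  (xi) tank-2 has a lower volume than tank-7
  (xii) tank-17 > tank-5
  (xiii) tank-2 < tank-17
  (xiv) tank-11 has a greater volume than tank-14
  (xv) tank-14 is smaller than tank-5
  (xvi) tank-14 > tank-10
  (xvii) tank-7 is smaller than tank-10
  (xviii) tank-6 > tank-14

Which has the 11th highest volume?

Chaining the given pairs: tank-3 < tank-2 < tank-7 < tank-10 < tank-14 < tank-6 < tank-16 < tank-11 < tank-5 < tank-17 < tank-9 < tank-8.
Counting 11 from the largest end gives tank-2.

tank-2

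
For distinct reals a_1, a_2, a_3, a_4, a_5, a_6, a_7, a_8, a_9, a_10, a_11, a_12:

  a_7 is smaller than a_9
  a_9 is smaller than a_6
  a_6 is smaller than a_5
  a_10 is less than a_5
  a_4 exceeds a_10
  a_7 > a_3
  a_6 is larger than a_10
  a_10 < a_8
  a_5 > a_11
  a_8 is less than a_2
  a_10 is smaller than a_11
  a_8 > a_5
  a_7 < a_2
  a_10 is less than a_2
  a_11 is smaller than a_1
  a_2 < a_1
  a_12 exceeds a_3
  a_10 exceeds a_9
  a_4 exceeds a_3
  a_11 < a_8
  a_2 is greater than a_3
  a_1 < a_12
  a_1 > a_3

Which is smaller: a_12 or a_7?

a_7 < a_9 and a_9 < a_6 give a_7 < a_6.
With a_6 < a_5: a_7 < a_9 < a_6 < a_5.
With a_5 < a_8: a_7 < a_9 < a_6 < a_5 < a_8.
Then a_8 < a_2 extends the chain to a_2.
With a_2 < a_1: a_7 < a_9 < a_6 < a_5 < a_8 < a_2 < a_1.
With a_1 < a_12: a_7 < a_9 < a_6 < a_5 < a_8 < a_2 < a_1 < a_12.
So a_7 < a_12; a_7 is the smaller of the two.

a_7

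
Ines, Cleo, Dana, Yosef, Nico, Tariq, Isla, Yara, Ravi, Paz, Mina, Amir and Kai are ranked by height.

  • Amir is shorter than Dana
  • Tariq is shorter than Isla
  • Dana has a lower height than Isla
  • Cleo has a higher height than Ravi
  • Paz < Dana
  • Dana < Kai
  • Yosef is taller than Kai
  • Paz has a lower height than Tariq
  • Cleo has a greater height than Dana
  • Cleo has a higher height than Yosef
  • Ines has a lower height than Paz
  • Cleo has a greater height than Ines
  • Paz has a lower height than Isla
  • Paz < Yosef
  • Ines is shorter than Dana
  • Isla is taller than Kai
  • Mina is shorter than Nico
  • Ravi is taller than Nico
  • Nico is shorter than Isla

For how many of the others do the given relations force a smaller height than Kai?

Directly below Kai: Dana.
One step further: Amir, Ines, Paz (4 so far).
No other element is forced below Kai by the given relations, so the count is 4.

4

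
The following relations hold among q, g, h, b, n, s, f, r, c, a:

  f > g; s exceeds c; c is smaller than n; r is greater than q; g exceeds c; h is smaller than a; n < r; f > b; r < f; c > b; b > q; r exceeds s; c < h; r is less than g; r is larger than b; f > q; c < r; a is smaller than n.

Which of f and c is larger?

The relevant relations are c < h; h < a; a < n; n < r; r < g; g < f.
Chaining these gives c < h < a < n < r < g < f.
So c < f; f is the larger of the two.

f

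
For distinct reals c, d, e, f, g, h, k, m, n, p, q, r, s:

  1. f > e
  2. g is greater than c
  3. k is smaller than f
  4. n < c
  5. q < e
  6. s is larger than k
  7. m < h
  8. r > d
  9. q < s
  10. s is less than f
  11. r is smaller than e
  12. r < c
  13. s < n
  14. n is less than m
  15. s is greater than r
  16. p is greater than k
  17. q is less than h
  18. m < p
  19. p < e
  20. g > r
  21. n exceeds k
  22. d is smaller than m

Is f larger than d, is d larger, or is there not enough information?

Link the given pairs in sequence: d < r; r < s; s < n; n < m; m < p; p < e; e < f.
Chaining these gives d < r < s < n < m < p < e < f.
So f is larger.

f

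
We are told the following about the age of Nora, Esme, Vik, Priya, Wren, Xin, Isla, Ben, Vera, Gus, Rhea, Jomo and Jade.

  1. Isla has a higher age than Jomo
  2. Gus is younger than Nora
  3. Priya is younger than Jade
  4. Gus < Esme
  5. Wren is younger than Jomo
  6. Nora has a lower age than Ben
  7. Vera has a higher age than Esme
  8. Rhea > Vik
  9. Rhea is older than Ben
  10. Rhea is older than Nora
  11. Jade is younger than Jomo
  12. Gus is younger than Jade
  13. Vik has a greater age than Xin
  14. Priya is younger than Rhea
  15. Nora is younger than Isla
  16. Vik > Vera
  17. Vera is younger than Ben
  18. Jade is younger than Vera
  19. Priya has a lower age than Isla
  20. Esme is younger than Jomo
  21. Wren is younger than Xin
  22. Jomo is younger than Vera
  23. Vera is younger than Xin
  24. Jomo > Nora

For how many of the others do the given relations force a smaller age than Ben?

Directly below Ben: Nora, Vera.
One step further: Gus, Esme, Jade, Jomo (6 so far).
One step further: Priya, Wren (8 so far).
No other element is forced below Ben by the given relations, so the count is 8.

8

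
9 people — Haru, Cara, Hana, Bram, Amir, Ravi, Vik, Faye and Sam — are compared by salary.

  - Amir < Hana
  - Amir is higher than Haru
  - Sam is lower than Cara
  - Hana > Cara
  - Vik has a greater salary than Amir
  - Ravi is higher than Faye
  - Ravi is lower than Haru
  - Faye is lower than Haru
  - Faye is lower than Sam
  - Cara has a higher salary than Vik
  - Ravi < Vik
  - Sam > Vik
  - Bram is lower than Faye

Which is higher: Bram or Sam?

Sam

Bram < Faye and Faye < Ravi give Bram < Ravi.
Then Ravi < Haru extends the chain to Haru.
With Haru < Amir: Bram < Faye < Ravi < Haru < Amir.
With Amir < Vik: Bram < Faye < Ravi < Haru < Amir < Vik.
Then Vik < Sam extends the chain to Sam.
So Bram < Sam; Sam is the higher of the two.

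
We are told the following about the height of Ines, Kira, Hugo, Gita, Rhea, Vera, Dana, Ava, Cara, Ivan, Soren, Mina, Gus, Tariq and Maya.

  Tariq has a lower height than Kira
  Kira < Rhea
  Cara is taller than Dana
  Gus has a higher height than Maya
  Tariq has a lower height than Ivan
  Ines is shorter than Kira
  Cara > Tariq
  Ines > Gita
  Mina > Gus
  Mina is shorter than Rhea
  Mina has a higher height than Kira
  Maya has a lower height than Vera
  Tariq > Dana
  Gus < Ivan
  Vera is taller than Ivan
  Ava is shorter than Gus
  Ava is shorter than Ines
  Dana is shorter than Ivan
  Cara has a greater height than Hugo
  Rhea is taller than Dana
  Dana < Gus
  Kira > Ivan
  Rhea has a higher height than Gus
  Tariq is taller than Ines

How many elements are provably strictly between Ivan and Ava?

3

The relations place Ava below Ivan. An element lies strictly between them when it is forced above Ava and also forced below Ivan.
Above Ava: {Ines, Gus, Tariq, Kira, Cara, Mina, Vera, Rhea}. Below Ivan: {Maya, Dana, Gita, Ines, Gus, Tariq}.
Intersection: {Ines, Gus, Tariq} — 3.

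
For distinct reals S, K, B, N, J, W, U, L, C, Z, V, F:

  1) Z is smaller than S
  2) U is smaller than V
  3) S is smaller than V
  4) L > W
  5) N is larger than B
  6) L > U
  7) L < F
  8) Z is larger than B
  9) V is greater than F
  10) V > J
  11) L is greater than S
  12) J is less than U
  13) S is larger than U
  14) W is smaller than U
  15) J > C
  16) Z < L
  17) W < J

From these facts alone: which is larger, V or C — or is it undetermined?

V

Chaining the given relations: C < J < U < S < L < F < V.
So V is larger.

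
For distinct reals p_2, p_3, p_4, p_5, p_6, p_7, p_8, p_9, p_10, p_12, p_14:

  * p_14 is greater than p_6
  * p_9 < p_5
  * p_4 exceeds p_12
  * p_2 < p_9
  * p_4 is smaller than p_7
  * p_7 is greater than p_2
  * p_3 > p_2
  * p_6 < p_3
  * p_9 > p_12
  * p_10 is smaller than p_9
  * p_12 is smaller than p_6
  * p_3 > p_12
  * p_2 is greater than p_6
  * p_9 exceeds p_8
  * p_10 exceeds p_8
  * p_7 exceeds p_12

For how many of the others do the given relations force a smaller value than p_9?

5

The elements the relations force below p_9 are p_12, p_6, p_2, p_8, p_10 — no chain reaches any other.
That is 5.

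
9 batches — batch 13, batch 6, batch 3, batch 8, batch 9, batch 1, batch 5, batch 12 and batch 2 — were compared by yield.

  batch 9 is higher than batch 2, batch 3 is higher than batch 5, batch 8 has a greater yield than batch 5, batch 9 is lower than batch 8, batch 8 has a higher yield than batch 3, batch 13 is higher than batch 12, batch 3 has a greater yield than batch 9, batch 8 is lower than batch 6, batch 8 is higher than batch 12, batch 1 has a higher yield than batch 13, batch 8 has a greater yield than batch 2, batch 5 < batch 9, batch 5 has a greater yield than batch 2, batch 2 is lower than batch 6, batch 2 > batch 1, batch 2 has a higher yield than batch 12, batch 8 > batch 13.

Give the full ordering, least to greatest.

batch 12 < batch 13 < batch 1 < batch 2 < batch 5 < batch 9 < batch 3 < batch 8 < batch 6

The consecutive links are each given: batch 12 < batch 13; batch 13 < batch 1; batch 1 < batch 2; batch 2 < batch 5; batch 5 < batch 9; batch 9 < batch 3; batch 3 < batch 8; batch 8 < batch 6.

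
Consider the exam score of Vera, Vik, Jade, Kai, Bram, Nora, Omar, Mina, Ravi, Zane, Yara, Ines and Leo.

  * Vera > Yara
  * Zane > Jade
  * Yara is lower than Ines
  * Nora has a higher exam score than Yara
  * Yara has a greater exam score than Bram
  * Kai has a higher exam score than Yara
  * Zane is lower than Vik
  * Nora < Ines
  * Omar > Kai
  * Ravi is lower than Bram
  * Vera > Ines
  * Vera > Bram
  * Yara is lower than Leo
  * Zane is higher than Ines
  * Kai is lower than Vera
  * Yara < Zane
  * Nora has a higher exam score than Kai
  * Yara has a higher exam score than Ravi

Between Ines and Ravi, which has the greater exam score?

Ravi < Bram < Yara < Kai < Nora < Ines, by transitivity through Bram, Yara, Kai, Nora.
So Ravi < Ines; Ines is the higher of the two.

Ines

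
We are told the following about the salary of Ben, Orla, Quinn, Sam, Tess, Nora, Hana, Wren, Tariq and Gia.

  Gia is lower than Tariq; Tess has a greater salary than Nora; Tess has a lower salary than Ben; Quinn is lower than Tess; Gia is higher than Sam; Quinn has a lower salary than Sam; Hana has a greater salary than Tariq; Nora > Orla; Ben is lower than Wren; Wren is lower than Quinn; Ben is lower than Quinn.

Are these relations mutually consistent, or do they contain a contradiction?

Chaining the given relations yields Tess < Ben < Wren < Quinn, so Tess < Quinn. But one relation states Quinn < Tess. These cannot both hold.

inconsistent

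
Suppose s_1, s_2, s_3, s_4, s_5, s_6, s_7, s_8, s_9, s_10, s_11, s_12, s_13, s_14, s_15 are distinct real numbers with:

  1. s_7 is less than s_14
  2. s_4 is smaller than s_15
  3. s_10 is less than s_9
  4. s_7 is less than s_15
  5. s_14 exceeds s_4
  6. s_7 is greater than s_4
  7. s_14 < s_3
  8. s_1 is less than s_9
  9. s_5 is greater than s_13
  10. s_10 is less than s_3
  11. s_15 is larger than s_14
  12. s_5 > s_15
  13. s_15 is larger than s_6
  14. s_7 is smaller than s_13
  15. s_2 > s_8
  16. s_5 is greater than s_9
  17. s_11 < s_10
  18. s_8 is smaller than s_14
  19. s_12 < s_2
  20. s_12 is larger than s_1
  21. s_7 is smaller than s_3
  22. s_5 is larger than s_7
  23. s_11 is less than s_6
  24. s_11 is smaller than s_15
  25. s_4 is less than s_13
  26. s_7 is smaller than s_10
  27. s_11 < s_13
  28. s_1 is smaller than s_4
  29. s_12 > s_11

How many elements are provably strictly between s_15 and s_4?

2

The relations place s_4 below s_15. An element lies strictly between them when it is forced above s_4 and also forced below s_15.
Above s_4: {s_7, s_10, s_14, s_13, s_3, s_9, s_5}. Below s_15: {s_1, s_11, s_8, s_7, s_6, s_14}.
Intersection: {s_7, s_14} — 2.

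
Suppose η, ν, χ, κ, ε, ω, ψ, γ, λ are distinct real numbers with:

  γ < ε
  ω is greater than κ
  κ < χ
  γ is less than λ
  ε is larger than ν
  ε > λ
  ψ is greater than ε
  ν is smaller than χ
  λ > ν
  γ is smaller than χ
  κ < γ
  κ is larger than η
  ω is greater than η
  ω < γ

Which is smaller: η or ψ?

η < κ and κ < ω give η < ω.
Then ω < γ extends the chain to γ.
Then γ < λ extends the chain to λ.
With λ < ε: η < κ < ω < γ < λ < ε.
With ε < ψ: η < κ < ω < γ < λ < ε < ψ.
So η < ψ; η is the smaller of the two.

η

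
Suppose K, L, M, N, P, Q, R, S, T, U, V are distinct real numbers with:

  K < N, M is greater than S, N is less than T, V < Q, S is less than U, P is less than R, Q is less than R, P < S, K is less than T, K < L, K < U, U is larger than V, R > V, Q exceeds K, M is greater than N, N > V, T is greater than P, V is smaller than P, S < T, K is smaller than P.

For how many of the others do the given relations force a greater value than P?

Directly above P: S, R, T.
One step further: U, M (5 so far).
No other element is forced above P by the given relations, so the count is 5.

5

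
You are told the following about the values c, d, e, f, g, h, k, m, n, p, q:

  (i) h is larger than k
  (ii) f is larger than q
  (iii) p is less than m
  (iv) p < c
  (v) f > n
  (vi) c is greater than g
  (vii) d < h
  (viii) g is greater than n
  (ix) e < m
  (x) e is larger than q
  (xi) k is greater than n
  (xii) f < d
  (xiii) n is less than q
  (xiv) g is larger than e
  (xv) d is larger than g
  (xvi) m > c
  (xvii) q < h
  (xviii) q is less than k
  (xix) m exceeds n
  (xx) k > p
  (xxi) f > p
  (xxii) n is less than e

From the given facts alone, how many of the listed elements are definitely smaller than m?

6

Directly below m: n, e, p, c.
One step further: q, g (6 so far).
No other element is forced below m by the given relations, so the count is 6.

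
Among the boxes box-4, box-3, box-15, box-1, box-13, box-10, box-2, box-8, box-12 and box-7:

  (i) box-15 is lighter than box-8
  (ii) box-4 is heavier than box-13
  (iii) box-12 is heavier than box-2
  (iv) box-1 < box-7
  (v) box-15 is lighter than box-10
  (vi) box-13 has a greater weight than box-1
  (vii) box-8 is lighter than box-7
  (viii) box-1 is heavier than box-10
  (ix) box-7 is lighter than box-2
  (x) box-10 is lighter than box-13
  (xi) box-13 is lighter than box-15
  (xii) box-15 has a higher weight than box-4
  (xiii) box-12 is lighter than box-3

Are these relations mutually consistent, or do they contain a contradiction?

inconsistent

Chaining the given relations yields box-10 < box-1 < box-13 < box-4 < box-15, so box-10 < box-15. But one relation states box-15 < box-10. These cannot both hold.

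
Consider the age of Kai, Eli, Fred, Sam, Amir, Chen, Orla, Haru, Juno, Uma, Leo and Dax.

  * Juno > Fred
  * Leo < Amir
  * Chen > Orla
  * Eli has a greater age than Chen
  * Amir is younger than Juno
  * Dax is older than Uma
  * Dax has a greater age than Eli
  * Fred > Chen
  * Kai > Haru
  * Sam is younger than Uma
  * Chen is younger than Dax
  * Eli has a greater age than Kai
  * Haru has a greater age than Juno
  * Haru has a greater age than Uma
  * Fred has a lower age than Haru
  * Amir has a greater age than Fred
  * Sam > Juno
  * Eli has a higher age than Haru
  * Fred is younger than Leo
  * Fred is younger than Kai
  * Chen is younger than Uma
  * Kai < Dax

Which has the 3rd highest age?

The consecutive relations fix a unique order: Orla < Chen < Fred < Leo < Amir < Juno < Sam < Uma < Haru < Kai < Eli < Dax.
The 3rd largest is Kai.

Kai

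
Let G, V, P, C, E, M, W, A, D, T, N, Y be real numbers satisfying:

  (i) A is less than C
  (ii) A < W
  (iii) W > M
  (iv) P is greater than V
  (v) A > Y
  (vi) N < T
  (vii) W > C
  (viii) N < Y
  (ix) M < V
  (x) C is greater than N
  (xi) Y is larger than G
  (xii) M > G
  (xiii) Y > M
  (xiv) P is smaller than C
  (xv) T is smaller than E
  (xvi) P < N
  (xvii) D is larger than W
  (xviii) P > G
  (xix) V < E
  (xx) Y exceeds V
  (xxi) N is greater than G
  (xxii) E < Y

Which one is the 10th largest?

Chaining the given pairs: G < M < V < P < N < T < E < Y < A < C < W < D.
The 10th largest is V.

V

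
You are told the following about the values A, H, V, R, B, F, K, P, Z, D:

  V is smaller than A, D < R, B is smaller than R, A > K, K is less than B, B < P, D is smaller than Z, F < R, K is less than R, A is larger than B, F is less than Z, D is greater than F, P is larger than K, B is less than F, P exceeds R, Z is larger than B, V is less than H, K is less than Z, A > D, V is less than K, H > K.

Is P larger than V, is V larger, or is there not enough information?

P

V < K and K < B give V < B.
With B < F: V < K < B < F.
With F < D: V < K < B < F < D.
With D < R: V < K < B < F < D < R.
With R < P: V < K < B < F < D < R < P.
So P is larger.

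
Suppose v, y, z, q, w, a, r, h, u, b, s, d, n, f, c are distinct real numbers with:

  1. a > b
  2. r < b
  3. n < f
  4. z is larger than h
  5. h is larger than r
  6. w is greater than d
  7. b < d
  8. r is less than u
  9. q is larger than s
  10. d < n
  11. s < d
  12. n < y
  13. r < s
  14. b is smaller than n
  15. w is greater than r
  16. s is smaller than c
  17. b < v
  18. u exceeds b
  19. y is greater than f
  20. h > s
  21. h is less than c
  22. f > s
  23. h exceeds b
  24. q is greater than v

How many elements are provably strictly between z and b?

1

Chaining upward from b reaches: a, v, u, d, h, n, f, w, c, y, q.
Chaining downward from z reaches: r, s, h.
Strictly between b and z are those in both lists: h — 1 element.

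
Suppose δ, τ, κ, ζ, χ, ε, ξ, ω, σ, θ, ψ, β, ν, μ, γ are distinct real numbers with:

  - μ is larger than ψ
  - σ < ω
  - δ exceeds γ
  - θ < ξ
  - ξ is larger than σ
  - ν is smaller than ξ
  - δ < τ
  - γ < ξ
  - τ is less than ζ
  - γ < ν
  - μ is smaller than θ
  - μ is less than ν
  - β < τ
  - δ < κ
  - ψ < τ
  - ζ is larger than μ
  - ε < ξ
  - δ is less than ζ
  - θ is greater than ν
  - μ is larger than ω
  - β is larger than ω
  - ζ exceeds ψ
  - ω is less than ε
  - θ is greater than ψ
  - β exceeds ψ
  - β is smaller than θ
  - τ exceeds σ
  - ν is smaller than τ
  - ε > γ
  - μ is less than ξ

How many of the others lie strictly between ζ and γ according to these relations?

3

The relations place γ below ζ. An element lies strictly between them when it is forced above γ and also forced below ζ.
Above γ: {δ, κ, ν, τ, ε, θ, ξ}. Below ζ: {ψ, σ, ω, β, δ, μ, ν, τ}.
Intersection: {δ, ν, τ} — 3.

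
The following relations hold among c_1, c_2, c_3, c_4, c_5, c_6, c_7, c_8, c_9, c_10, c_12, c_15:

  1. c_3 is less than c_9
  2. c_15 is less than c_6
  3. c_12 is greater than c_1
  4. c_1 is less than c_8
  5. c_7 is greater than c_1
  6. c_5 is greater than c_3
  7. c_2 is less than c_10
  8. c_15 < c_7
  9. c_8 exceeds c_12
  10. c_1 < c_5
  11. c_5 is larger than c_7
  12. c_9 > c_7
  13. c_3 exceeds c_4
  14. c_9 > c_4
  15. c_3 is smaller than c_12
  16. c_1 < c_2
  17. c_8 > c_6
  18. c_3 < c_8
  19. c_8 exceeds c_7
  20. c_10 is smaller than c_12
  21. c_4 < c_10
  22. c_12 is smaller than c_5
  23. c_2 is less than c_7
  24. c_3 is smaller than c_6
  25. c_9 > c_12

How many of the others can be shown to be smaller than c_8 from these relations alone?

The elements the relations force below c_8 are c_4, c_1, c_3, c_15, c_2, c_10, c_12, c_7, c_6 — no chain reaches any other.
That is 9.

9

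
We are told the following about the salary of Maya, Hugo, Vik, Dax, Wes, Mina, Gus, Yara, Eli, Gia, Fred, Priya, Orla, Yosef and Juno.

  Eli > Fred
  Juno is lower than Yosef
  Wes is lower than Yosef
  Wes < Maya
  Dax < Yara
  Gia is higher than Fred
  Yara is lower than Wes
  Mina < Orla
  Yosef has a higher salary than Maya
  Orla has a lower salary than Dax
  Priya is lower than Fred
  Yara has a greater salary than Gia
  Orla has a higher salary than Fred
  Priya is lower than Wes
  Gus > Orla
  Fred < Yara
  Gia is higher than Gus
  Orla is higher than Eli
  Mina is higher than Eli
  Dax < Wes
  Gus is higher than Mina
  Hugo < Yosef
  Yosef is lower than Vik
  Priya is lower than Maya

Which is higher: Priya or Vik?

Priya < Fred and Fred < Eli give Priya < Eli.
Then Eli < Mina extends the chain to Mina.
With Mina < Orla: Priya < Fred < Eli < Mina < Orla.
Then Orla < Gus extends the chain to Gus.
With Gus < Gia: Priya < Fred < Eli < Mina < Orla < Gus < Gia.
Then Gia < Yara extends the chain to Yara.
Then Yara < Wes extends the chain to Wes.
With Wes < Maya: Priya < Fred < Eli < Mina < Orla < Gus < Gia < Yara < Wes < Maya.
With Maya < Yosef: Priya < Fred < Eli < Mina < Orla < Gus < Gia < Yara < Wes < Maya < Yosef.
With Yosef < Vik: Priya < Fred < Eli < Mina < Orla < Gus < Gia < Yara < Wes < Maya < Yosef < Vik.
So Priya < Vik; Vik is the higher of the two.

Vik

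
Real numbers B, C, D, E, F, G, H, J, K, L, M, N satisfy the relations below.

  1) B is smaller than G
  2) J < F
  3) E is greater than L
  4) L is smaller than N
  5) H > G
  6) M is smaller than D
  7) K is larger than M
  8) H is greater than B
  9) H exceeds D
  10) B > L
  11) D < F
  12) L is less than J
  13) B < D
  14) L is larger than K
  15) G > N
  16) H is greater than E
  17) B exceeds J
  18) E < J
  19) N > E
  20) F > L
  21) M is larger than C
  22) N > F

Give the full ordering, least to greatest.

C < M < K < L < E < J < B < D < F < N < G < H

The consecutive links are each given: C < M; M < K; K < L; L < E; E < J; J < B; B < D; D < F; F < N; N < G; G < H.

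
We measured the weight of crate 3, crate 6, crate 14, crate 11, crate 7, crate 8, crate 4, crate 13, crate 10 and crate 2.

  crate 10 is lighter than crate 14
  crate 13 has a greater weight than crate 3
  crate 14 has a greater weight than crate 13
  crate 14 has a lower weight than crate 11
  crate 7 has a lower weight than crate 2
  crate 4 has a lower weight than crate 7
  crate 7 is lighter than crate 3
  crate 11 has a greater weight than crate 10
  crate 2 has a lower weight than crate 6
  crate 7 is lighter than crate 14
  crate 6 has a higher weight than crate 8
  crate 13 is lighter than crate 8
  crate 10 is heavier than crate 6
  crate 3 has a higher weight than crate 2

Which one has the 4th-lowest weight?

crate 3

Piecing the relations together gives one ordering: crate 4 < crate 7 < crate 2 < crate 3 < crate 13 < crate 8 < crate 6 < crate 10 < crate 14 < crate 11.
The 4th smallest is crate 3.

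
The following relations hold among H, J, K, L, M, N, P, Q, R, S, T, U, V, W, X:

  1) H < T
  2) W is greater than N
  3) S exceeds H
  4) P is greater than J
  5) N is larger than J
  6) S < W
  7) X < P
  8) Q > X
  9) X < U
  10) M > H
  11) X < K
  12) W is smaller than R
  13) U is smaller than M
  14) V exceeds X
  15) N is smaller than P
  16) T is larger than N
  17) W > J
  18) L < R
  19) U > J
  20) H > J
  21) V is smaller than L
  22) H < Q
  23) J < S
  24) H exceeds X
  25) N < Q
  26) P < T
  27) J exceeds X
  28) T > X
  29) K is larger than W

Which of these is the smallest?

J is not least since X < J; V is not least since X < V; N is not least since J < N; H is not least since X < H; U is not least since X < U; S is not least since H < S; L is not least since V < L; P is not least since X < P; W is not least since J < W; M is not least since U < M; K is not least since W < K; T is not least since H < T; Q is not least since N < Q; R is not least since W < R.
Only X has nothing below it, so X is the smallest.

X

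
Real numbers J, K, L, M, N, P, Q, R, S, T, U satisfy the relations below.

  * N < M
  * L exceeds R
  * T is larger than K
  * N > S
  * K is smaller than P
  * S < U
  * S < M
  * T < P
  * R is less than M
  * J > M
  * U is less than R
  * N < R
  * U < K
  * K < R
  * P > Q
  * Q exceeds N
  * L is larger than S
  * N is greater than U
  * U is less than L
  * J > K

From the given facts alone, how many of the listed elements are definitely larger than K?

6

From K the given relations immediately reach R, J, T, P.
From those, M, L — 6 in total.
No other element is forced above K by the given relations, so the count is 6.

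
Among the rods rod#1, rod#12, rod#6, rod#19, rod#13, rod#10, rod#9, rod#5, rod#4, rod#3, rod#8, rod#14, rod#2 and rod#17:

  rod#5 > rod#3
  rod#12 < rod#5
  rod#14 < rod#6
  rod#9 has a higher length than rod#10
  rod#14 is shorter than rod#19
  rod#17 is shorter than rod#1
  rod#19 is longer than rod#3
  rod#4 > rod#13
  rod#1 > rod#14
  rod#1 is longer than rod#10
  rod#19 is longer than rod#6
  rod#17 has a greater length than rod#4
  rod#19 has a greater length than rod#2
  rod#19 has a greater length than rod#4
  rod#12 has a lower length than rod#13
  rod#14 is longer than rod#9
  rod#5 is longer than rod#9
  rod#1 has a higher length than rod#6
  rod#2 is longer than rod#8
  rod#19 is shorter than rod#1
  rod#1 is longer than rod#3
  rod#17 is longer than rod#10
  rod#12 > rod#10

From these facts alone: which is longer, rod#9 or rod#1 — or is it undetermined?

Link the given pairs in sequence: rod#9 < rod#14; rod#14 < rod#6; rod#6 < rod#19; rod#19 < rod#1.
Chaining these gives rod#9 < rod#14 < rod#6 < rod#19 < rod#1.
So rod#1 is longer.

rod#1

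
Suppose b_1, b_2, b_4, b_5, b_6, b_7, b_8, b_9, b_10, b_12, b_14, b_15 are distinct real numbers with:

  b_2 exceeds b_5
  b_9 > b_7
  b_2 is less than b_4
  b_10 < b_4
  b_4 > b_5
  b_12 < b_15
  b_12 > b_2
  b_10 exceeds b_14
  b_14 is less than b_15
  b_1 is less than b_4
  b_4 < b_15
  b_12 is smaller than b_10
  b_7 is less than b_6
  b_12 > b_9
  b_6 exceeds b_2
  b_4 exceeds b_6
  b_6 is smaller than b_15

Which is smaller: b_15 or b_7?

Chaining the given relations: b_7 < b_9 < b_12 < b_10 < b_4 < b_15.
So b_7 < b_15; b_7 is the smaller of the two.

b_7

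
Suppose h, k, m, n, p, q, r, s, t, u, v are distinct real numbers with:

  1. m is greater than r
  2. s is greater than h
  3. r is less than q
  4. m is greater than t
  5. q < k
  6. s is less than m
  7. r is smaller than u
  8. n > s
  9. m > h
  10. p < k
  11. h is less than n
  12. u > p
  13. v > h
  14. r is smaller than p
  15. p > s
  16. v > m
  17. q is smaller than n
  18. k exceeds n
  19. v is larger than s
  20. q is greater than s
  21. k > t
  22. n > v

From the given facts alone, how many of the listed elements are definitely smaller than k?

9

The elements the relations force below k are h, t, r, s, m, q, p, v, n — no chain reaches any other.
That is 9.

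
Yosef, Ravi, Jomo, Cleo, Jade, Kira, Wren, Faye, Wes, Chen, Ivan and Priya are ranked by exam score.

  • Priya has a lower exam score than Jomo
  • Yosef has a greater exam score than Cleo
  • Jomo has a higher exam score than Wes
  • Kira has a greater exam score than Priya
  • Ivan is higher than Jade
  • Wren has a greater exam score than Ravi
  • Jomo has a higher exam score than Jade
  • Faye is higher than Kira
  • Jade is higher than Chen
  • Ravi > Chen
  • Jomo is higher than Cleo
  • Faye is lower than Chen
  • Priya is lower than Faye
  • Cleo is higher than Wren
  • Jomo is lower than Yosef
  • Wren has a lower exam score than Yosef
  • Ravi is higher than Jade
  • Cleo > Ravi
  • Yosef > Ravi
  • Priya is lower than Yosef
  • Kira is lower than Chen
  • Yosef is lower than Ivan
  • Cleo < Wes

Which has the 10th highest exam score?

Faye

The consecutive relations fix a unique order: Priya < Kira < Faye < Chen < Jade < Ravi < Wren < Cleo < Wes < Jomo < Yosef < Ivan.
Counting 10 from the largest end gives Faye.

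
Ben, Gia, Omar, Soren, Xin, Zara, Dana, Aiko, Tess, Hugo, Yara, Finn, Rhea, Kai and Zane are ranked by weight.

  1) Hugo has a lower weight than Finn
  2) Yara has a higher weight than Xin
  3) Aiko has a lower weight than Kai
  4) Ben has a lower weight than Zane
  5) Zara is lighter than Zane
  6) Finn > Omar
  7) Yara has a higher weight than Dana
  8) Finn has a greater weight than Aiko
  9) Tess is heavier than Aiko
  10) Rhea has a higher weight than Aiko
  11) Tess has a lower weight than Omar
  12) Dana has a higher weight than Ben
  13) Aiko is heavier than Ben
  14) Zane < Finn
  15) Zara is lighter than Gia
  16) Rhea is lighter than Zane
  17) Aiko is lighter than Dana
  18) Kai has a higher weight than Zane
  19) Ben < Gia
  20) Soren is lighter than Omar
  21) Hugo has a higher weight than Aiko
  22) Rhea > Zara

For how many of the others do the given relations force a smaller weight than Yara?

4

The elements the relations force below Yara are Ben, Aiko, Xin, Dana — no chain reaches any other.
That is 4.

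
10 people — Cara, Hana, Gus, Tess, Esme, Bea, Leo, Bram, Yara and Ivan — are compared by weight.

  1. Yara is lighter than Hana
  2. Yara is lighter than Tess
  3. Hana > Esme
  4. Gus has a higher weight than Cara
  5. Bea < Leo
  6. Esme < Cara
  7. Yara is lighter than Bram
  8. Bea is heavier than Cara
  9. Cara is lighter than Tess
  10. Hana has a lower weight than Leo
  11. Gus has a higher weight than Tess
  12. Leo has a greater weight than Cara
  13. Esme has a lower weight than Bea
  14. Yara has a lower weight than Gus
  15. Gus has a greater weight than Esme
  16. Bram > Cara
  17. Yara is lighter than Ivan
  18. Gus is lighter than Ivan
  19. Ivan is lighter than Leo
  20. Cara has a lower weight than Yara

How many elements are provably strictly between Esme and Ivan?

4

Chaining upward from Esme reaches: Cara, Yara, Bea, Tess, Gus, Hana, Bram, Leo.
Chaining downward from Ivan reaches: Cara, Yara, Tess, Gus.
Strictly between Esme and Ivan are those in both lists: Cara, Yara, Tess, Gus — 4 elements.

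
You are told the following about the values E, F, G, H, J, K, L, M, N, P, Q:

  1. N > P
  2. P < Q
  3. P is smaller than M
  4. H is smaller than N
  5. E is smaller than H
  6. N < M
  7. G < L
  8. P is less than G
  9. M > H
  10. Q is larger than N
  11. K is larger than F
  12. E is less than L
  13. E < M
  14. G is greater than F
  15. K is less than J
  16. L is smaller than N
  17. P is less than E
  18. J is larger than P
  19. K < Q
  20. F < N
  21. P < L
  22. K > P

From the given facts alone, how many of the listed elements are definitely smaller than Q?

8

The elements the relations force below Q are F, P, E, H, G, K, L, N — no chain reaches any other.
That is 8.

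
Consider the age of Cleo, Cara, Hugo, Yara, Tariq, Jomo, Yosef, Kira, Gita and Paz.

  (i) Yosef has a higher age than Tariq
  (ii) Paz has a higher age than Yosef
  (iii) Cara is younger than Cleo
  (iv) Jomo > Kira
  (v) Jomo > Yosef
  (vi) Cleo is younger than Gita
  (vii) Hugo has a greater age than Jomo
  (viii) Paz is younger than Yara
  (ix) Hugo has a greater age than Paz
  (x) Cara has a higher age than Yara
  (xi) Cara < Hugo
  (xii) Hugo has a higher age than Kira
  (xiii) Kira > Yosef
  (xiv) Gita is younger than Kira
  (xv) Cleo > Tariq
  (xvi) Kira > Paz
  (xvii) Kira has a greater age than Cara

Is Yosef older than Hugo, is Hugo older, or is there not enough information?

Yosef < Paz and Paz < Yara give Yosef < Yara.
With Yara < Cara: Yosef < Paz < Yara < Cara.
Then Cara < Cleo extends the chain to Cleo.
With Cleo < Gita: Yosef < Paz < Yara < Cara < Cleo < Gita.
Then Gita < Kira extends the chain to Kira.
Then Kira < Jomo extends the chain to Jomo.
Then Jomo < Hugo extends the chain to Hugo.
So Hugo is older.

Hugo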